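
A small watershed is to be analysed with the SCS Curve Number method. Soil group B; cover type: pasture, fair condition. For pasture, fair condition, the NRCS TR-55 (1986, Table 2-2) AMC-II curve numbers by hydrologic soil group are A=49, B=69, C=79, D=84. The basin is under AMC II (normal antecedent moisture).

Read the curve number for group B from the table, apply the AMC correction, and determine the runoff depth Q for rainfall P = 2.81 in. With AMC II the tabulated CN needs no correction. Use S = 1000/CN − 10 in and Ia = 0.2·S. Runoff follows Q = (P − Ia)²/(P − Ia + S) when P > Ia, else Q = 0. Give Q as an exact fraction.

NRCS table: pasture, fair condition, soil group B → CN(II) = 69
Average conditions: CN = 69 (no AMC adjustment).
Retention S: 1000/CN − 10 with CN=69.000 → S = 310/69 ≈ 4.493 in
Initial abstraction Ia = S/5 = (310/69)/5 = 62/69 ≈ 0.899 in
Excess rainfall: 2.810 − 0.899 = 1.911 in; P > Ia so Q > 0
Runoff Q = (P−Ia)²/(P−Ia+S) = (1.911)²/(1.911+4.493) = 173949721/304904100 ≈ 0.571 in

Q = 173949721/304904100 in ≈ 0.571 in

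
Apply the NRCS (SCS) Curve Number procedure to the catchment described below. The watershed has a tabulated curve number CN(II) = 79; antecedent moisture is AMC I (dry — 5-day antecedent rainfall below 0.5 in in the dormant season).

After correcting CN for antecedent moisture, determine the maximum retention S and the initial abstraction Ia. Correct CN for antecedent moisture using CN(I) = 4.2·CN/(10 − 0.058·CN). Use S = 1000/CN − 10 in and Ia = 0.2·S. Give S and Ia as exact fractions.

S = 500/79 in ≈ 6.329 in; Ia = 100/79 in ≈ 1.266 in

Dry (AMC I): CN(I) = 4.2·79/(10 − 0.058·79) = (1659/5)/(2709/500) = 7900/129 ≈ 61.240
Max retention: S = 1000/(7900/129) − 10 = 500/79 in (≈ 6.329 in)
Initial abstraction Ia = S/5 = (500/79)/5 = 100/79 ≈ 1.266 in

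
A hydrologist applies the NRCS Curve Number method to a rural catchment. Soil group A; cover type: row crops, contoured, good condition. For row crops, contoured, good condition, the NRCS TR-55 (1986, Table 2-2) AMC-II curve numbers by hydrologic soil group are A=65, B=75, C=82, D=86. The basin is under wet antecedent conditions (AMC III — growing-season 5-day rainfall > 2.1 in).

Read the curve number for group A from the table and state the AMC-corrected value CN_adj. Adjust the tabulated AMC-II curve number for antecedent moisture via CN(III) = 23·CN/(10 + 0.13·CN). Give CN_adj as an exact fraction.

CN_adj = 29900/369 ≈ 81.030

NRCS table: row crops, contoured, good condition, soil group A → CN(II) = 65
Adjust CN=65 to AMC III: 23·65/(10 + 0.13·65) → 1495 ÷ (369/20) = 29900/369 ≈ 81.030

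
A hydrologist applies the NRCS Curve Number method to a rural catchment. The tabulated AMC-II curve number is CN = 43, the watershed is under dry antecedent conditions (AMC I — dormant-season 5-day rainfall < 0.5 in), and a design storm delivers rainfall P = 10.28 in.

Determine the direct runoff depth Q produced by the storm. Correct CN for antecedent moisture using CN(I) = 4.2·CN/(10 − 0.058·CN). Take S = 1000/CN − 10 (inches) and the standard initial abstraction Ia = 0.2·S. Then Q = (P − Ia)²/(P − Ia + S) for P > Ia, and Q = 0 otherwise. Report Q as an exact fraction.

Adjust CN=43 to AMC I: 4.2·43/(10 − 0.058·43) → (903/5) ÷ (3753/500) = 30100/1251 ≈ 24.061
Retention S: 1000/CN − 10 with CN=24.061 → S = 9500/301 ≈ 31.561 in
Initial abstraction Ia = S/5 = (9500/301)/5 = 1900/301 ≈ 6.312 in
Since P=10.280 > Ia=6.312: effective rainfall P−Ia = 29857/7525 in
Runoff Q = (P−Ia)²/(P−Ia+S) = (3.968)²/(3.968+31.561) = 891440449/2011861425 ≈ 0.443 in

Q = 891440449/2011861425 in ≈ 0.443 in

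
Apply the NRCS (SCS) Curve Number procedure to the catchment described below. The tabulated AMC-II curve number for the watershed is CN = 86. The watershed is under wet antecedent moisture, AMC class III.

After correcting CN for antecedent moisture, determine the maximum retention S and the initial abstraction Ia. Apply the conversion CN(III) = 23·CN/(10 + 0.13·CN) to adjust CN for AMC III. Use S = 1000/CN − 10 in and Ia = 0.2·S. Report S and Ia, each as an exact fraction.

CN(III) from CN(II)=86: (23·86)/(10 + 0.13·86) = 98900/1059 ≈ 93.390
Max retention: S = 1000/(98900/1059) − 10 = 700/989 in (≈ 0.708 in)
Ia = 0.2·(700/989) = 140/989 in ≈ 0.142 in

S = 700/989 in ≈ 0.708 in; Ia = 140/989 in ≈ 0.142 in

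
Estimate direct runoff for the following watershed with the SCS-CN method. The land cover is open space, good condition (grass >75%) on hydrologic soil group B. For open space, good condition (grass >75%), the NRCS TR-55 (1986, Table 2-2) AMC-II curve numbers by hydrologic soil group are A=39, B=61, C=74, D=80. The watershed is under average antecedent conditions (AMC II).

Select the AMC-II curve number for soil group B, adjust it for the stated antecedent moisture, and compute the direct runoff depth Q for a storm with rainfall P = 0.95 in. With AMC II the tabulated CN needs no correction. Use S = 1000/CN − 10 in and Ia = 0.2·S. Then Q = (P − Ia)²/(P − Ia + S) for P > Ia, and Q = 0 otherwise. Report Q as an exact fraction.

NRCS table: open space, good condition (grass >75%), soil group B → CN(II) = 61
AMC II — tabulated CN = 61 applies directly.
Max retention: S = 1000/61 − 10 = 390/61 in (≈ 6.393 in)
Initial abstraction Ia = S/5 = (390/61)/5 = 78/61 ≈ 1.279 in
P = 0.950 ≤ Ia = 1.279 in: entire storm abstracted, Q = 0.

Q = 0 in ≈ 0.000 in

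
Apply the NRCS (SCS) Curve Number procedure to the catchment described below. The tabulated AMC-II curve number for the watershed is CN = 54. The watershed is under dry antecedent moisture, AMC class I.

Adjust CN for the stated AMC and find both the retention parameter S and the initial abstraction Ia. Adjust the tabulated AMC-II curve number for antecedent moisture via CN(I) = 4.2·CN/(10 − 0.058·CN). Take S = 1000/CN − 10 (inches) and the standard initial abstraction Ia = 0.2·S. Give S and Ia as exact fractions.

S = 11500/567 in ≈ 20.282 in; Ia = 2300/567 in ≈ 4.056 in

Adjust CN=54 to AMC I: 4.2·54/(10 − 0.058·54) → (1134/5) ÷ (1717/250) = 56700/1717 ≈ 33.023
S = 1000/(56700/1717) − 10 = 11500/567 in ≈ 20.282 in
Ia = 0.2·(11500/567) = 2300/567 in ≈ 4.056 in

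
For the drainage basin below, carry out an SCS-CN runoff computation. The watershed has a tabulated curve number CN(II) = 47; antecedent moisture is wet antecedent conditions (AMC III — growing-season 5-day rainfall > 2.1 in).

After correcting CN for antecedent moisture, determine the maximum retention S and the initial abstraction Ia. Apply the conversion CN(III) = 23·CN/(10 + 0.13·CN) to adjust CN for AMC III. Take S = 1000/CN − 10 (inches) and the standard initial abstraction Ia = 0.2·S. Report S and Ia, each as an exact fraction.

Adjust CN=47 to AMC III: 23·47/(10 + 0.13·47) → 1081 ÷ (1611/100) = 108100/1611 ≈ 67.101
S = 1000/(108100/1611) − 10 = 5300/1081 in ≈ 4.903 in
Ia = 0.2S: 0.2·4.903 = 0.981 in (exactly 1060/1081)

S = 5300/1081 in ≈ 4.903 in; Ia = 1060/1081 in ≈ 0.981 in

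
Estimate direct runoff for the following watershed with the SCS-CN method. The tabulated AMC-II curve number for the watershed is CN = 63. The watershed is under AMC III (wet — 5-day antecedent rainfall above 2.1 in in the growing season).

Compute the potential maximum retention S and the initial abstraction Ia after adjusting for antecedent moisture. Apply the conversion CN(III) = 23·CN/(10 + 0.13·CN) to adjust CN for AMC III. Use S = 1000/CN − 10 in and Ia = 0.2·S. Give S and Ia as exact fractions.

S = 3700/1449 in ≈ 2.553 in; Ia = 740/1449 in ≈ 0.511 in

Adjust CN=63 to AMC III: 23·63/(10 + 0.13·63) → 1449 ÷ (1819/100) = 144900/1819 ≈ 79.659
S = 1000/(144900/1819) − 10 = 3700/1449 in ≈ 2.553 in
Ia = 0.2S: 0.2·2.553 = 0.511 in (exactly 740/1449)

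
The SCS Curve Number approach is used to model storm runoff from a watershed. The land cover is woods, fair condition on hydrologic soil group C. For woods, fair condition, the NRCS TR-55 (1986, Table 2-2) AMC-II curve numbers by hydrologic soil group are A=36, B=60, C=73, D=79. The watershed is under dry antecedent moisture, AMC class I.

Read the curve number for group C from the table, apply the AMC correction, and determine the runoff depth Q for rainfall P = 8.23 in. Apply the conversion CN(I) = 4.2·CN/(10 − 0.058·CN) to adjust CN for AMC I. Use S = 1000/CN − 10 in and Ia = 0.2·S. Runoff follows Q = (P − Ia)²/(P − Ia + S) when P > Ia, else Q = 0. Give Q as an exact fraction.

NRCS table: woods, fair condition, soil group C → CN(II) = 73
CN(I) from CN(II)=73: (4.2·73)/(10 − 0.058·73) = 51100/961 ≈ 53.174
Retention S: 1000/CN − 10 with CN=53.174 → S = 4500/511 ≈ 8.806 in
Ia = 0.2S: 0.2·8.806 = 1.761 in (exactly 900/511)
Since P=8.230 > Ia=1.761: effective rainfall P−Ia = 330553/51100 in
Q: (330553/51100)² ÷ (780553/51100) = 109265285809/39886258300 in (≈ 2.739 in)

Q = 109265285809/39886258300 in ≈ 2.739 in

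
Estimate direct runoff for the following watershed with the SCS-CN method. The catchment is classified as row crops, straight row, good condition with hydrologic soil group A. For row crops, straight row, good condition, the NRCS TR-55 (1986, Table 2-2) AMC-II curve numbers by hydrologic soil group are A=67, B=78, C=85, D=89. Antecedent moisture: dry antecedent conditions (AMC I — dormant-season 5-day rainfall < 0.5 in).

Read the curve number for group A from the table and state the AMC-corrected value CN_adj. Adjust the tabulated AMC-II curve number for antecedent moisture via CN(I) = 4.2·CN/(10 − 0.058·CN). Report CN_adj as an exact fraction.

CN_adj = 46900/1019 ≈ 46.026

NRCS table: row crops, straight row, good condition, soil group A → CN(II) = 67
Adjust CN=67 to AMC I: 4.2·67/(10 − 0.058·67) → (1407/5) ÷ (3057/500) = 46900/1019 ≈ 46.026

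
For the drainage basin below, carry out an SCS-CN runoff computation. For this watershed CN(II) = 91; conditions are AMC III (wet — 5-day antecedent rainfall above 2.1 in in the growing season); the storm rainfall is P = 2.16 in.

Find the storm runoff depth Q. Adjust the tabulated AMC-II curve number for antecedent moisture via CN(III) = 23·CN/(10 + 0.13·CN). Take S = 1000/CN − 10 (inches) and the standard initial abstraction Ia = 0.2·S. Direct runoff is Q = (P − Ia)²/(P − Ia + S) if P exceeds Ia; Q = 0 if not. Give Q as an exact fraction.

Q = 654279138/380873675 in ≈ 1.718 in

Wet (AMC III): CN(III) = 23·91/(10 + 0.13·91) = 2093/(2183/100) = 209300/2183 ≈ 95.877
Max retention: S = 1000/(209300/2183) − 10 = 900/2093 in (≈ 0.430 in)
Initial abstraction Ia = S/5 = (900/2093)/5 = 180/2093 ≈ 0.086 in
Excess rainfall: 2.160 − 0.086 = 2.074 in; P > Ia so Q > 0
Runoff Q = (P−Ia)²/(P−Ia+S) = (2.074)²/(2.074+0.430) = 654279138/380873675 ≈ 1.718 in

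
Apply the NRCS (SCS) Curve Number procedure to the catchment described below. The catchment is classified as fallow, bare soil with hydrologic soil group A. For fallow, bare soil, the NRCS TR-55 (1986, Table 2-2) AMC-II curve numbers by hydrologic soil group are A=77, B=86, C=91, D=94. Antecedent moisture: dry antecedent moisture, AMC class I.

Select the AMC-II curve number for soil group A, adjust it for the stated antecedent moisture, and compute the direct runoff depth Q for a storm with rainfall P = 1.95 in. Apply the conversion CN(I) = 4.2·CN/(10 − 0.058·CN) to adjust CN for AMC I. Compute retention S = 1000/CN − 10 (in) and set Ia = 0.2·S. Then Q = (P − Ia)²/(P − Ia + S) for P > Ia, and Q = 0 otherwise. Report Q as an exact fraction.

Q = 291145969/7990017420 in ≈ 0.036 in

NRCS table: fallow, bare soil, soil group A → CN(II) = 77
CN(I) from CN(II)=77: (4.2·77)/(10 − 0.058·77) = 161700/2767 ≈ 58.439
S = 1000/(161700/2767) − 10 = 11500/1617 in ≈ 7.112 in
Ia = 0.2S: 0.2·7.112 = 1.422 in (exactly 2300/1617)
Excess rainfall: 1.950 − 1.422 = 0.528 in; P > Ia so Q > 0
Q: (17063/32340)² ÷ (247063/32340) = 291145969/7990017420 in (≈ 0.036 in)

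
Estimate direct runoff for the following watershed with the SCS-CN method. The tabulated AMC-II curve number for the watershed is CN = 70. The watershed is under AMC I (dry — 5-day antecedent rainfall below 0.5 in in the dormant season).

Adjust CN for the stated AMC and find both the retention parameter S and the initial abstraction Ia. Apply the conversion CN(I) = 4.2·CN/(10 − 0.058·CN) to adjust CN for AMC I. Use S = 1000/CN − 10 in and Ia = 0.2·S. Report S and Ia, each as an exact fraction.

Dry (AMC I): CN(I) = 4.2·70/(10 − 0.058·70) = 294/(297/50) = 4900/99 ≈ 49.495
Retention S: 1000/CN − 10 with CN=49.495 → S = 500/49 ≈ 10.204 in
Ia = 0.2S: 0.2·10.204 = 2.041 in (exactly 100/49)

S = 500/49 in ≈ 10.204 in; Ia = 100/49 in ≈ 2.041 in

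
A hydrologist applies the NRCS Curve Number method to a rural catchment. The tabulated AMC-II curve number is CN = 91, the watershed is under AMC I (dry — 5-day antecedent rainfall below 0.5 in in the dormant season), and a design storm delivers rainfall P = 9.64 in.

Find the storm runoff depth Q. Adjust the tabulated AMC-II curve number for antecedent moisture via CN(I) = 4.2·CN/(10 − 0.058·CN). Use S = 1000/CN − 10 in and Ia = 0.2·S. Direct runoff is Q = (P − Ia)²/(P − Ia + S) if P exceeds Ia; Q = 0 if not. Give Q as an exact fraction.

Adjust CN=91 to AMC I: 4.2·91/(10 − 0.058·91) → (1911/5) ÷ (2361/500) = 63700/787 ≈ 80.940
Retention S: 1000/CN − 10 with CN=80.940 → S = 1500/637 ≈ 2.355 in
Ia = 0.2S: 0.2·2.355 = 0.471 in (exactly 300/637)
Since P=9.640 > Ia=0.471: effective rainfall P−Ia = 146017/15925 in
Q = (146017/15925)²/((146017/15925) + 1500/637) = (21320964289/253605625)/(183517/15925) = 21320964289/2922508225 in ≈ 7.295 in

Q = 21320964289/2922508225 in ≈ 7.295 in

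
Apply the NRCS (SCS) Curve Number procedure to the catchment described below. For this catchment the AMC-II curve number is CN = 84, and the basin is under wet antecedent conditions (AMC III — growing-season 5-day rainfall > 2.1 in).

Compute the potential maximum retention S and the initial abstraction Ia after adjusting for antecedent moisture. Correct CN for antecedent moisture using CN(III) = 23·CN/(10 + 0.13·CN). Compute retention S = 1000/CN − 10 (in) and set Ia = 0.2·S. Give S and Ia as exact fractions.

Wet (AMC III): CN(III) = 23·84/(10 + 0.13·84) = 1932/(523/25) = 48300/523 ≈ 92.352
S = 1000/(48300/523) − 10 = 400/483 in ≈ 0.828 in
Ia = 0.2S: 0.2·0.828 = 0.166 in (exactly 80/483)

S = 400/483 in ≈ 0.828 in; Ia = 80/483 in ≈ 0.166 in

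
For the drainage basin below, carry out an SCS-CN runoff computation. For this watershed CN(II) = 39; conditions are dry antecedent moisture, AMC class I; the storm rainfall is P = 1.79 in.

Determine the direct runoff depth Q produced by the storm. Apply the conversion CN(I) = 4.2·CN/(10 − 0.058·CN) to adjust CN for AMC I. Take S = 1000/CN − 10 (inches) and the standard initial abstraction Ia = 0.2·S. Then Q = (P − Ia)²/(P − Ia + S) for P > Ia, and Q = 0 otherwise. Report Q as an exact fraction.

CN(I) from CN(II)=39: (4.2·39)/(10 − 0.058·39) = 81900/3869 ≈ 21.168
Max retention: S = 1000/(81900/3869) − 10 = 30500/819 in (≈ 37.241 in)
Initial abstraction Ia = S/5 = (30500/819)/5 = 6100/819 ≈ 7.448 in
P = 1.790 ≤ Ia = 7.448 in: entire storm abstracted, Q = 0.

Q = 0 in ≈ 0.000 in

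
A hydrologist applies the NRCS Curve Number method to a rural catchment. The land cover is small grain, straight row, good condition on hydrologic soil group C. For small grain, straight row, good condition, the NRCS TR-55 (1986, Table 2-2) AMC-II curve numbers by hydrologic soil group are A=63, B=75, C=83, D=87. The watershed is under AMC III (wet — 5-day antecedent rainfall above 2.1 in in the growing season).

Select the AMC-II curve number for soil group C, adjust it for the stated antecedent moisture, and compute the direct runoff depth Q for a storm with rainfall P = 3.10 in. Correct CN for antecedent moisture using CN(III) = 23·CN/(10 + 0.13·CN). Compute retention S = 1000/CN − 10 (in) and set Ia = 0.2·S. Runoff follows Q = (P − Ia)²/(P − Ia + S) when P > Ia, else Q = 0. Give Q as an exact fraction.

Q = 3111296841/1389351110 in ≈ 2.239 in

NRCS table: small grain, straight row, good condition, soil group C → CN(II) = 83
Adjust CN=83 to AMC III: 23·83/(10 + 0.13·83) → 1909 ÷ (2079/100) = 190900/2079 ≈ 91.823
Retention S: 1000/CN − 10 with CN=91.823 → S = 1700/1909 ≈ 0.891 in
Ia = 0.2S: 0.2·0.891 = 0.178 in (exactly 340/1909)
P − Ia = 3.100 − 0.178 = 55779/19090 ≈ 2.922 in (> 0, runoff occurs)
Q: (55779/19090)² ÷ (72779/19090) = 3111296841/1389351110 in (≈ 2.239 in)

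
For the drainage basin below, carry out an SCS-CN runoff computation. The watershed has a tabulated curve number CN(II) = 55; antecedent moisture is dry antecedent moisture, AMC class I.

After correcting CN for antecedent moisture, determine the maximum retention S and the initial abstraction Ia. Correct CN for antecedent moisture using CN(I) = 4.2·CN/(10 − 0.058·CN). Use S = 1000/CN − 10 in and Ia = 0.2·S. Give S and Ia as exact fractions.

S = 1500/77 in ≈ 19.481 in; Ia = 300/77 in ≈ 3.896 in

Adjust CN=55 to AMC I: 4.2·55/(10 − 0.058·55) → 231 ÷ (681/100) = 7700/227 ≈ 33.921
Retention S: 1000/CN − 10 with CN=33.921 → S = 1500/77 ≈ 19.481 in
Ia = 0.2S: 0.2·19.481 = 3.896 in (exactly 300/77)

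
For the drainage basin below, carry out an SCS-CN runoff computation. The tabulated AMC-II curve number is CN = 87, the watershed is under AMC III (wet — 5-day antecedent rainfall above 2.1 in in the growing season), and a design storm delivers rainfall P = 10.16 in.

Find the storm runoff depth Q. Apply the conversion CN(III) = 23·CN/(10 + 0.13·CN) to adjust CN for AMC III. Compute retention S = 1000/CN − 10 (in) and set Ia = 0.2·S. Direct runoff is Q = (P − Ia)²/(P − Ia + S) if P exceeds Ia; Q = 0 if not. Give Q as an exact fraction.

Q = 125878538258/13363028175 in ≈ 9.420 in

CN(III) from CN(II)=87: (23·87)/(10 + 0.13·87) = 200100/2131 ≈ 93.900
Retention S: 1000/CN − 10 with CN=93.900 → S = 1300/2001 ≈ 0.650 in
Ia = 0.2·(1300/2001) = 260/2001 in ≈ 0.130 in
P − Ia = 10.160 − 0.130 = 501754/50025 ≈ 10.030 in (> 0, runoff occurs)
Q = (501754/50025)²/((501754/50025) + 1300/2001) = (251757076516/2502500625)/(534254/50025) = 125878538258/13363028175 in ≈ 9.420 in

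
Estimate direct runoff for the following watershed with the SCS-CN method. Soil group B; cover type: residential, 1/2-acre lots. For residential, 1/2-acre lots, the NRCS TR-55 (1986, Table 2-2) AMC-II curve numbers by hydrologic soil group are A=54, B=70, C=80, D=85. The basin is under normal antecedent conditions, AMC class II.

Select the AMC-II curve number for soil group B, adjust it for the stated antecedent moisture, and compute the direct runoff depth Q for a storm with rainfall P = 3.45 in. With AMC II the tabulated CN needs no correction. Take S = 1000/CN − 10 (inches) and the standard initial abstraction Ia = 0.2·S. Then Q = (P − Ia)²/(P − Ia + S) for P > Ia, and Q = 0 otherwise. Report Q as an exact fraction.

NRCS table: residential, 1/2-acre lots, soil group B → CN(II) = 70
AMC II — tabulated CN = 70 applies directly.
S = 1000/70 − 10 = 30/7 in ≈ 4.286 in
Ia = 0.2S: 0.2·4.286 = 0.857 in (exactly 6/7)
Since P=3.450 > Ia=0.857: effective rainfall P−Ia = 363/140 in
Q = (363/140)²/((363/140) + 30/7) = (131769/19600)/(963/140) = 14641/14980 in ≈ 0.977 in

Q = 14641/14980 in ≈ 0.977 in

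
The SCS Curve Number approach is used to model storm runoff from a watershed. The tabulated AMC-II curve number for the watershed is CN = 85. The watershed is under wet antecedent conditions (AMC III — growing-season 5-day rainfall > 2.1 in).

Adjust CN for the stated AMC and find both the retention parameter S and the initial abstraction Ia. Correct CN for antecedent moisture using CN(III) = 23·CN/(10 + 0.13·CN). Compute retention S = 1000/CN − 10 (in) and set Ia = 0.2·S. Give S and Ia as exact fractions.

CN(III) from CN(II)=85: (23·85)/(10 + 0.13·85) = 39100/421 ≈ 92.874
S = 1000/(39100/421) − 10 = 300/391 in ≈ 0.767 in
Ia = 0.2S: 0.2·0.767 = 0.153 in (exactly 60/391)

S = 300/391 in ≈ 0.767 in; Ia = 60/391 in ≈ 0.153 in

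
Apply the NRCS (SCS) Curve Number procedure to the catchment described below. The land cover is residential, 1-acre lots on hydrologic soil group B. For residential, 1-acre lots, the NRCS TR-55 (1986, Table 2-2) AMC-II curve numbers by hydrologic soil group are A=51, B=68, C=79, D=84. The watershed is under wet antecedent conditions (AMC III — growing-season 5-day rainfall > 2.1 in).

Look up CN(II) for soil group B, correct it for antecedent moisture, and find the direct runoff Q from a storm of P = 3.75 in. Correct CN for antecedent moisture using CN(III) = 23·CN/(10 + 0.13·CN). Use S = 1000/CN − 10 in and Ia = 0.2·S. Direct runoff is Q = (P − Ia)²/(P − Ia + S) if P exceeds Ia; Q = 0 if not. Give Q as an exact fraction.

NRCS table: residential, 1-acre lots, soil group B → CN(II) = 68
Wet (AMC III): CN(III) = 23·68/(10 + 0.13·68) = 1564/(471/25) = 39100/471 ≈ 83.015
Retention S: 1000/CN − 10 with CN=83.015 → S = 800/391 ≈ 2.046 in
Ia = 0.2S: 0.2·2.046 = 0.409 in (exactly 160/391)
Since P=3.750 > Ia=0.409: effective rainfall P−Ia = 5225/1564 in
Q = (5225/1564)²/((5225/1564) + 800/391) = (27300625/2446096)/(8425/1564) = 1092025/527068 in ≈ 2.072 in

Q = 1092025/527068 in ≈ 2.072 in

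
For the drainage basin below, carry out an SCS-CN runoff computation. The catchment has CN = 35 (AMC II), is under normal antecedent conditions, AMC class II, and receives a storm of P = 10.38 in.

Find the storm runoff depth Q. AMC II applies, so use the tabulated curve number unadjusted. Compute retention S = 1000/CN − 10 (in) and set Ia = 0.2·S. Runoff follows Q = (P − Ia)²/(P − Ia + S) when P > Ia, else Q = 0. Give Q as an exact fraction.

Q = 5442889/3091550 in ≈ 1.761 in

Average conditions: CN = 35 (no AMC adjustment).
S = 1000/35 − 10 = 130/7 in ≈ 18.571 in
Ia = 0.2·(130/7) = 26/7 in ≈ 3.714 in
Since P=10.380 > Ia=3.714: effective rainfall P−Ia = 2333/350 in
Q: (2333/350)² ÷ (8833/350) = 5442889/3091550 in (≈ 1.761 in)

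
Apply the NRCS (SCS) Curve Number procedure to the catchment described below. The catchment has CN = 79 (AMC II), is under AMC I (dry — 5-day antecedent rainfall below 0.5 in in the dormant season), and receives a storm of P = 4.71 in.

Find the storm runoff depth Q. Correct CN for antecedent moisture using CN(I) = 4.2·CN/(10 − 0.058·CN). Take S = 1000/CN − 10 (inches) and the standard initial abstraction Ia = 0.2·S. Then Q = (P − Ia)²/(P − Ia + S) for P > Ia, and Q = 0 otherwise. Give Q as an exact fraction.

Dry (AMC I): CN(I) = 4.2·79/(10 − 0.058·79) = (1659/5)/(2709/500) = 7900/129 ≈ 61.240
Max retention: S = 1000/(7900/129) − 10 = 500/79 in (≈ 6.329 in)
Ia = 0.2S: 0.2·6.329 = 1.266 in (exactly 100/79)
Since P=4.710 > Ia=1.266: effective rainfall P−Ia = 27209/7900 in
Q = (27209/7900)²/((27209/7900) + 500/79) = (740329681/62410000)/(77209/7900) = 740329681/609951100 in ≈ 1.214 in

Q = 740329681/609951100 in ≈ 1.214 in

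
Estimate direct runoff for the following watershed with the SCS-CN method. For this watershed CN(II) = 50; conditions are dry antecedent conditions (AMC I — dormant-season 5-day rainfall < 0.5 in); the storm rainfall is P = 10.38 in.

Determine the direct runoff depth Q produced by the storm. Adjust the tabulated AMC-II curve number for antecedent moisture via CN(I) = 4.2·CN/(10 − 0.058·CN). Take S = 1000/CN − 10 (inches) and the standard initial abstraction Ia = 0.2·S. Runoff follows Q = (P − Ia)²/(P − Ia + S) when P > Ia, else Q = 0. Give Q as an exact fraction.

Q = 34798201/32443950 in ≈ 1.073 in

CN(I) from CN(II)=50: (4.2·50)/(10 − 0.058·50) = 2100/71 ≈ 29.577
S = 1000/(2100/71) − 10 = 500/21 in ≈ 23.810 in
Ia = 0.2·(500/21) = 100/21 in ≈ 4.762 in
Since P=10.380 > Ia=4.762: effective rainfall P−Ia = 5899/1050 in
Q = (5899/1050)²/((5899/1050) + 500/21) = (34798201/1102500)/(30899/1050) = 34798201/32443950 in ≈ 1.073 in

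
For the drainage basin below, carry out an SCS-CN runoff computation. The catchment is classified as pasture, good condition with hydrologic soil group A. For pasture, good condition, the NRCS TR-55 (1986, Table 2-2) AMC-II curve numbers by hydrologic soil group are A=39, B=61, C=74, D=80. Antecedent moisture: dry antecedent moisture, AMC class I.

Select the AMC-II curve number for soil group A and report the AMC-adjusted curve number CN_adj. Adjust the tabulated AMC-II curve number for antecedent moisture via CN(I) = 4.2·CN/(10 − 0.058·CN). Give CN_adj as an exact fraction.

NRCS table: pasture, good condition, soil group A → CN(II) = 39
Dry (AMC I): CN(I) = 4.2·39/(10 − 0.058·39) = (819/5)/(3869/500) = 81900/3869 ≈ 21.168

CN_adj = 81900/3869 ≈ 21.168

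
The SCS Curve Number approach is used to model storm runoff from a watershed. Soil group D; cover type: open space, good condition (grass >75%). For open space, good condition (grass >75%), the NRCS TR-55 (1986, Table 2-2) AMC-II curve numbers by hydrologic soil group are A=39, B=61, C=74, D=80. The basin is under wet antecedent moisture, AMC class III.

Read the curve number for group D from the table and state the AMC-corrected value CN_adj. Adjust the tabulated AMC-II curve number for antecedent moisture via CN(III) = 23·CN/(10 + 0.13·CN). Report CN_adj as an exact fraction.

CN_adj = 4600/51 ≈ 90.196

NRCS table: open space, good condition (grass >75%), soil group D → CN(II) = 80
Wet (AMC III): CN(III) = 23·80/(10 + 0.13·80) = 1840/(102/5) = 4600/51 ≈ 90.196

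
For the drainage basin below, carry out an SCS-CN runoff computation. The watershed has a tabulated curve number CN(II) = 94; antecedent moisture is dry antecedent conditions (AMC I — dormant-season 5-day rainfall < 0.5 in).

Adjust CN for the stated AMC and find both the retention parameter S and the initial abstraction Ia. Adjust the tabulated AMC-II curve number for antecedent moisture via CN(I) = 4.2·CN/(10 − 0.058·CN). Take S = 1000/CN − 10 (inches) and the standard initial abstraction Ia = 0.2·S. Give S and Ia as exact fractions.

S = 500/329 in ≈ 1.520 in; Ia = 100/329 in ≈ 0.304 in

Adjust CN=94 to AMC I: 4.2·94/(10 − 0.058·94) → (1974/5) ÷ (1137/250) = 32900/379 ≈ 86.807
Max retention: S = 1000/(32900/379) − 10 = 500/329 in (≈ 1.520 in)
Initial abstraction Ia = S/5 = (500/329)/5 = 100/329 ≈ 0.304 in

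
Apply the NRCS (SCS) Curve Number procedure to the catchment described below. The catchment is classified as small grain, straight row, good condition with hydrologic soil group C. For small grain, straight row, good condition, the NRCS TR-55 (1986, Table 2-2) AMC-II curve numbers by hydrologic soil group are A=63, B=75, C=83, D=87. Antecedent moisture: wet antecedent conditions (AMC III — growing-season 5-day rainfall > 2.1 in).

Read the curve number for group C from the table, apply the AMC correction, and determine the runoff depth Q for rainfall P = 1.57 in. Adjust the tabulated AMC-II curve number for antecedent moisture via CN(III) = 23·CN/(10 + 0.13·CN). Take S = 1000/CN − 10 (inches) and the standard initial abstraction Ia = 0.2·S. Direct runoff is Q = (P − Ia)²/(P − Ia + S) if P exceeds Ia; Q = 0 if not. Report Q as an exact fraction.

Q = 70603398369/83177611700 in ≈ 0.849 in

NRCS table: small grain, straight row, good condition, soil group C → CN(II) = 83
CN(III) from CN(II)=83: (23·83)/(10 + 0.13·83) = 190900/2079 ≈ 91.823
S = 1000/(190900/2079) − 10 = 1700/1909 in ≈ 0.891 in
Ia = 0.2·(1700/1909) = 340/1909 in ≈ 0.178 in
P − Ia = 1.570 − 0.178 = 265713/190900 ≈ 1.392 in (> 0, runoff occurs)
Q = (265713/190900)²/((265713/190900) + 1700/1909) = (70603398369/36442810000)/(435713/190900) = 70603398369/83177611700 in ≈ 0.849 in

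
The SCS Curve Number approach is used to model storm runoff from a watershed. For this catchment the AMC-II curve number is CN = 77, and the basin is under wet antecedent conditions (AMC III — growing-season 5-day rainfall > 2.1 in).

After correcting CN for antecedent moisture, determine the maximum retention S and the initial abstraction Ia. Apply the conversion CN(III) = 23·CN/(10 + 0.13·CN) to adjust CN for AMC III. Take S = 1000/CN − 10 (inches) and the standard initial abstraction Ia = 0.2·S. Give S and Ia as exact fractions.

Wet (AMC III): CN(III) = 23·77/(10 + 0.13·77) = 1771/(2001/100) = 7700/87 ≈ 88.506
S = 1000/(7700/87) − 10 = 100/77 in ≈ 1.299 in
Ia = 0.2S: 0.2·1.299 = 0.260 in (exactly 20/77)

S = 100/77 in ≈ 1.299 in; Ia = 20/77 in ≈ 0.260 in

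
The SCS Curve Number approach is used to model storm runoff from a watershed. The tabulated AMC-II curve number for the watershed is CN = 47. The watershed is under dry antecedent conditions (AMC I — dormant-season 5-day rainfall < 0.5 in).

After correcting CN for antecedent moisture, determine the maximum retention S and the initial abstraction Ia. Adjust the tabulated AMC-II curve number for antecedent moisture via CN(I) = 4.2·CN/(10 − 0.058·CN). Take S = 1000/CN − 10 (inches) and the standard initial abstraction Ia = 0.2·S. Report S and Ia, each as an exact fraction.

S = 26500/987 in ≈ 26.849 in; Ia = 5300/987 in ≈ 5.370 in

Dry (AMC I): CN(I) = 4.2·47/(10 − 0.058·47) = (987/5)/(3637/500) = 98700/3637 ≈ 27.138
S = 1000/(98700/3637) − 10 = 26500/987 in ≈ 26.849 in
Ia = 0.2·(26500/987) = 5300/987 in ≈ 5.370 in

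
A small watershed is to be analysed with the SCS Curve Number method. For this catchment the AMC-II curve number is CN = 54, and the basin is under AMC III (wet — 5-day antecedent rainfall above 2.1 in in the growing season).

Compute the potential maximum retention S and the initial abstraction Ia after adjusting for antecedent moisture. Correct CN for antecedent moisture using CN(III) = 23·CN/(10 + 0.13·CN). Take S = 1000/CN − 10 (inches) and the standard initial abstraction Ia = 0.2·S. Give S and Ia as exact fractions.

Adjust CN=54 to AMC III: 23·54/(10 + 0.13·54) → 1242 ÷ (851/50) = 2700/37 ≈ 72.973
Max retention: S = 1000/(2700/37) − 10 = 100/27 in (≈ 3.704 in)
Initial abstraction Ia = S/5 = (100/27)/5 = 20/27 ≈ 0.741 in

S = 100/27 in ≈ 3.704 in; Ia = 20/27 in ≈ 0.741 in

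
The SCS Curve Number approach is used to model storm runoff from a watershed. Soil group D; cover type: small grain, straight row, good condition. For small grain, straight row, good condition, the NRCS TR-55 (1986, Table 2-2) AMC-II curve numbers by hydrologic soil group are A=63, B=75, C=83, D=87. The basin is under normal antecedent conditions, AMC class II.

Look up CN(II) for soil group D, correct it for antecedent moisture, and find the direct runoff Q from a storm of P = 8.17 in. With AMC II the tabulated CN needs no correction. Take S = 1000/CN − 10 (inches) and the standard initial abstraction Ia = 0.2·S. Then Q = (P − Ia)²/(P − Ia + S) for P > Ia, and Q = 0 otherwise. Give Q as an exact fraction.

NRCS table: small grain, straight row, good condition, soil group D → CN(II) = 87
Average conditions: CN = 87 (no AMC adjustment).
Retention S: 1000/CN − 10 with CN=87.000 → S = 130/87 ≈ 1.494 in
Ia = 0.2·(130/87) = 26/87 in ≈ 0.299 in
Excess rainfall: 8.170 − 0.299 = 7.871 in; P > Ia so Q > 0
Q = (68479/8700)²/((68479/8700) + 130/87) = (4689373441/75690000)/(81479/8700) = 4689373441/708867300 in ≈ 6.615 in

Q = 4689373441/708867300 in ≈ 6.615 in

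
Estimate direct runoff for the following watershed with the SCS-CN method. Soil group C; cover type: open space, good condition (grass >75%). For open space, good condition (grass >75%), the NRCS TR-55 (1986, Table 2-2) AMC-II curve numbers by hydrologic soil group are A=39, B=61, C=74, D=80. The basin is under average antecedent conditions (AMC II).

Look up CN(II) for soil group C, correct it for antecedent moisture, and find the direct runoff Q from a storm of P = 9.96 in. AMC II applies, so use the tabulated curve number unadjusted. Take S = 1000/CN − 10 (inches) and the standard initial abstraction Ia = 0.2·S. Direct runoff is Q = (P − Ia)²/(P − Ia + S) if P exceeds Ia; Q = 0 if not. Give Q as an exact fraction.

Q = 73324969/10927025 in ≈ 6.710 in

NRCS table: open space, good condition (grass >75%), soil group C → CN(II) = 74
Average conditions: CN = 74 (no AMC adjustment).
Retention S: 1000/CN − 10 with CN=74.000 → S = 130/37 ≈ 3.514 in
Ia = 0.2S: 0.2·3.514 = 0.703 in (exactly 26/37)
P − Ia = 9.960 − 0.703 = 8563/925 ≈ 9.257 in (> 0, runoff occurs)
Q = (8563/925)²/((8563/925) + 130/37) = (73324969/855625)/(11813/925) = 73324969/10927025 in ≈ 6.710 in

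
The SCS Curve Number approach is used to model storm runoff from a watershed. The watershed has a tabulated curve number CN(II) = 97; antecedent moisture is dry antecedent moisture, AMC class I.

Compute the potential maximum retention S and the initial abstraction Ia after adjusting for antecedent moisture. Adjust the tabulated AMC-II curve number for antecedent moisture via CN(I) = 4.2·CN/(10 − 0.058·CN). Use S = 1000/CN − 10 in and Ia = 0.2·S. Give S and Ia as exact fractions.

Adjust CN=97 to AMC I: 4.2·97/(10 − 0.058·97) → (2037/5) ÷ (2187/500) = 67900/729 ≈ 93.141
S = 1000/(67900/729) − 10 = 500/679 in ≈ 0.736 in
Ia = 0.2S: 0.2·0.736 = 0.147 in (exactly 100/679)

S = 500/679 in ≈ 0.736 in; Ia = 100/679 in ≈ 0.147 in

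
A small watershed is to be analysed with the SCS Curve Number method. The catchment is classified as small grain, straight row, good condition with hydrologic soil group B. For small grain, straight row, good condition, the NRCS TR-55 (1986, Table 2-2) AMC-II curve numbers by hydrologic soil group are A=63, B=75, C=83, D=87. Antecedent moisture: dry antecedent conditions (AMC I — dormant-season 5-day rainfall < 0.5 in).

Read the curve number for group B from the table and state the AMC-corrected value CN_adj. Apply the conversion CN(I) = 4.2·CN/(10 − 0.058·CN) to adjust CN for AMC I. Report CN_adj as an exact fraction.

CN_adj = 6300/113 ≈ 55.752

NRCS table: small grain, straight row, good condition, soil group B → CN(II) = 75
Dry (AMC I): CN(I) = 4.2·75/(10 − 0.058·75) = 315/(113/20) = 6300/113 ≈ 55.752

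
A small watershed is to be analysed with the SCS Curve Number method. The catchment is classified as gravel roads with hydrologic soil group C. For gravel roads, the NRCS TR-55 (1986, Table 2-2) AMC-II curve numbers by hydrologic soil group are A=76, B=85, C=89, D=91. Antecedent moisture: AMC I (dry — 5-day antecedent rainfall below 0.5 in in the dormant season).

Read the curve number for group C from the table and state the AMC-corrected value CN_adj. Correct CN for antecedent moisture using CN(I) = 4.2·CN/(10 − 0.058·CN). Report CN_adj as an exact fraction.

NRCS table: gravel roads, soil group C → CN(II) = 89
Dry (AMC I): CN(I) = 4.2·89/(10 − 0.058·89) = (1869/5)/(2419/500) = 186900/2419 ≈ 77.263

CN_adj = 186900/2419 ≈ 77.263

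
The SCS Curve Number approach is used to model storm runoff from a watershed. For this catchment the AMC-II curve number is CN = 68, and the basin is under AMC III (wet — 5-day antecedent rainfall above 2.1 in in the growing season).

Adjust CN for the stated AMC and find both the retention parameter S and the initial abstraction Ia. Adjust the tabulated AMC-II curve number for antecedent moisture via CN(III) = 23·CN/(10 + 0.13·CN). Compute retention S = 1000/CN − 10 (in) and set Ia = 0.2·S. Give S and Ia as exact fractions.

S = 800/391 in ≈ 2.046 in; Ia = 160/391 in ≈ 0.409 in

CN(III) from CN(II)=68: (23·68)/(10 + 0.13·68) = 39100/471 ≈ 83.015
Retention S: 1000/CN − 10 with CN=83.015 → S = 800/391 ≈ 2.046 in
Ia = 0.2·(800/391) = 160/391 in ≈ 0.409 in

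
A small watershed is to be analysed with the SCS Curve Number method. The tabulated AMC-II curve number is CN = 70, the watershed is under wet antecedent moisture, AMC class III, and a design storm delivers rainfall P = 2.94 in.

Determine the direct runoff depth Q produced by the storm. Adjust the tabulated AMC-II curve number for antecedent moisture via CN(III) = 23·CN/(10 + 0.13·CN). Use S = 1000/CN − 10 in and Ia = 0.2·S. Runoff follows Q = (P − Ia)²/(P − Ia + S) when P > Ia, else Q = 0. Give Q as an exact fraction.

Wet (AMC III): CN(III) = 23·70/(10 + 0.13·70) = 1610/(191/10) = 16100/191 ≈ 84.293
S = 1000/(16100/191) − 10 = 300/161 in ≈ 1.863 in
Initial abstraction Ia = S/5 = (300/161)/5 = 60/161 ≈ 0.373 in
Excess rainfall: 2.940 − 0.373 = 2.567 in; P > Ia so Q > 0
Runoff Q = (P−Ia)²/(P−Ia+S) = (2.567)²/(2.567+1.863) = 47458321/31902150 ≈ 1.488 in

Q = 47458321/31902150 in ≈ 1.488 in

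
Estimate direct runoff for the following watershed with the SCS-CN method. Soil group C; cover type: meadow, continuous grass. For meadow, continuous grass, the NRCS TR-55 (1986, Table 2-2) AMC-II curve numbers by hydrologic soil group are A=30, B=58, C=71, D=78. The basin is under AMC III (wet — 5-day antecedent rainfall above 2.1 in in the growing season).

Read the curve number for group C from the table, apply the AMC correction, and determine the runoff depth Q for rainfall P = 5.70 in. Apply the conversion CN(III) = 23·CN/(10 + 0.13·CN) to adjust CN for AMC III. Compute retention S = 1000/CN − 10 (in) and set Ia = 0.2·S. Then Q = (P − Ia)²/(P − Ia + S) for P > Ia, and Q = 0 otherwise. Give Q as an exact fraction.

Q = 7617972961/1898868730 in ≈ 4.012 in

NRCS table: meadow, continuous grass, soil group C → CN(II) = 71
Wet (AMC III): CN(III) = 23·71/(10 + 0.13·71) = 1633/(1923/100) = 163300/1923 ≈ 84.919
Max retention: S = 1000/(163300/1923) − 10 = 2900/1633 in (≈ 1.776 in)
Ia = 0.2S: 0.2·1.776 = 0.355 in (exactly 580/1633)
Excess rainfall: 5.700 − 0.355 = 5.345 in; P > Ia so Q > 0
Q = (87281/16330)²/((87281/16330) + 2900/1633) = (7617972961/266668900)/(116281/16330) = 7617972961/1898868730 in ≈ 4.012 in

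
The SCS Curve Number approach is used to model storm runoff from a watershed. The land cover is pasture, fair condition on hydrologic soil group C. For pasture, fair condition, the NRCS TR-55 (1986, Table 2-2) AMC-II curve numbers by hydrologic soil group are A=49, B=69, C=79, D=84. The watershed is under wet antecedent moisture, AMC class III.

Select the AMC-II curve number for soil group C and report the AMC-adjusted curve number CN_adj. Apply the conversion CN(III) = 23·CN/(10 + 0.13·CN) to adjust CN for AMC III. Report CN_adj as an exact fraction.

CN_adj = 181700/2027 ≈ 89.640

NRCS table: pasture, fair condition, soil group C → CN(II) = 79
Adjust CN=79 to AMC III: 23·79/(10 + 0.13·79) → 1817 ÷ (2027/100) = 181700/2027 ≈ 89.640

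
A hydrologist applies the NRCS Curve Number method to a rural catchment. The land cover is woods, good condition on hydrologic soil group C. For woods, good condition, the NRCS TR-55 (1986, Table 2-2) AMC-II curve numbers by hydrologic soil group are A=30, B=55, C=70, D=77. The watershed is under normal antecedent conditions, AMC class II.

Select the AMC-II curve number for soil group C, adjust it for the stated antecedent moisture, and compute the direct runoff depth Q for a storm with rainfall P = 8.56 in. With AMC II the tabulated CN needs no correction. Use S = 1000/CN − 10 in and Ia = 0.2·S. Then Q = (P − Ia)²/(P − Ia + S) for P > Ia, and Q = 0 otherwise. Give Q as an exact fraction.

Q = 908552/183575 in ≈ 4.949 in

NRCS table: woods, good condition, soil group C → CN(II) = 70
CN(II) = 70; AMC II needs no correction.
Max retention: S = 1000/70 − 10 = 30/7 in (≈ 4.286 in)
Ia = 0.2S: 0.2·4.286 = 0.857 in (exactly 6/7)
Since P=8.560 > Ia=0.857: effective rainfall P−Ia = 1348/175 in
Q: (1348/175)² ÷ (2098/175) = 908552/183575 in (≈ 4.949 in)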